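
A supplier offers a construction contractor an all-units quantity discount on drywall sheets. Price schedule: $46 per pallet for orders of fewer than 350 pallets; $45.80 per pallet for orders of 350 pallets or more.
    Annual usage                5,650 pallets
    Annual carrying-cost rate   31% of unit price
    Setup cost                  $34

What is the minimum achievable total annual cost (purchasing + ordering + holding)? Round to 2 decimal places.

$261,803.51

H₁ = 31%×$46 = $14.2600;  H₂ = 31%×$45.80 = $14.1980
EOQ₁ = √(2×5,650×34/14.2600) = 164.14  (< 350, feasible at tier 1)
EOQ₂ = √(2×5,650×34/14.1980) = 164.50  (< 350 → use Q = 350 at tier-2 price)
TC(tier 1 (EOQ₁), Q≈164.1) = $262,240.66
TC(tier 2, Q≈350.0) = $261,803.51
Minimum at tier 2: $261,803.51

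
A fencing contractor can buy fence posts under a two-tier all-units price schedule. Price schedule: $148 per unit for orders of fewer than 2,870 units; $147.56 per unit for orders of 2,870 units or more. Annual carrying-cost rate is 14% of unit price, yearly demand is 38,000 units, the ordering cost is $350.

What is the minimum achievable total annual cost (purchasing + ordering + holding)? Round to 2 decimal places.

$5,641,558.95

H₁ = 14%×$148 = $20.7200;  H₂ = 14%×$147.56 = $20.6584
EOQ₁ = √(2×38,000×350/20.7200) = 1,133.04  (< 2,870, feasible at tier 1)
EOQ₂ = √(2×38,000×350/20.6584) = 1,134.73  (< 2,870 → use Q = 2,870 at tier-2 price)
TC(tier 1 (EOQ₁), Q≈1,133.0) = $5,647,476.63
TC(tier 2, Q≈2,870.0) = $5,641,558.95
Minimum at tier 2: $5,641,558.95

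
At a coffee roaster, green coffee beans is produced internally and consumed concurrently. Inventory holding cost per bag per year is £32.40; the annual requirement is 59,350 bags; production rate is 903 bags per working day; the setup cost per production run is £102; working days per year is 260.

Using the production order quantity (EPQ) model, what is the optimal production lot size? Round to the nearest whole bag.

707 bags

Daily demand d = 59,350/260 = 228.269; p = 903; 1 − d/p = 0.74721
EPQ = √(2DS / (H(1 − d/p)))
    = √(2 × 59,350 × 102 / (32.4 × 0.74721)) ≈ 707.18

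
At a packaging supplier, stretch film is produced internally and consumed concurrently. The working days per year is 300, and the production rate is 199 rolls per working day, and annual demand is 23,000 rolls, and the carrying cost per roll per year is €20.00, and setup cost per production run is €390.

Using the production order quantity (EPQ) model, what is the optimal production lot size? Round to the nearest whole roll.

1,208 rolls

d = 23,000/300 = 76.6667 rolls/day;  effective holding cost H(1 − d/p) = 20·(1 − 76.6667/199) = 12.29481
Q* = √(2DS / H_eff) = √(2·23,000·390 / 12.29481) ≈ 1,207.95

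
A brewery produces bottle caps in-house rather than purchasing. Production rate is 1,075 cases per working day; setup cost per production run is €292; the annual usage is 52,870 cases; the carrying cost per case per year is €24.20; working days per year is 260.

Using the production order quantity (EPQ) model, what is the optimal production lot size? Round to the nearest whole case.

Daily demand d = 52,870/260 = 203.346; p = 1075; 1 − d/p = 0.81084
EPQ = √(2DS / (H(1 − d/p)))
    = √(2 × 52,870 × 292 / (24.2 × 0.81084)) ≈ 1,254.40

1,254 cases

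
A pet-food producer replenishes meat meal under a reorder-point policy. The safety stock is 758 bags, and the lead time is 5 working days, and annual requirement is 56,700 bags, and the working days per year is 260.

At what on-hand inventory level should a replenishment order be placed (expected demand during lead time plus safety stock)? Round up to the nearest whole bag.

1,849 bags

Daily demand d = 56,700 / 260 = 218.077 bags/day
Demand during lead time = 218.077 × 5 = 1,090.38
Reorder point = 1,090.38 + 758 = 1,848.38 → round up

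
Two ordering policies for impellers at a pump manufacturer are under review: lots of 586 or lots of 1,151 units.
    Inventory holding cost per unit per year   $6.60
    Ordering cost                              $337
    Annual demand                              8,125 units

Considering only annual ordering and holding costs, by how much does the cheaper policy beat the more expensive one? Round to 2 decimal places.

For each Q, cost = (D/Q)·S + (Q/2)·H.
TC(586) = (8,125/586)×337 + (586/2)×6.6 = $6,606.37
TC(1,151) = (8,125/1,151)×337 + (1,151/2)×6.6 = $6,177.21
Lots of 1,151 are cheaper by $429.16.

$429.16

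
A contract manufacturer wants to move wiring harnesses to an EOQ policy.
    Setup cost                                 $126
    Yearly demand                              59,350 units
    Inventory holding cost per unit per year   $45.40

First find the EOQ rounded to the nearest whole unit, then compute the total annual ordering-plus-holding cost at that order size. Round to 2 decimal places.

$26,057.85

EOQ = √(2DS/H) = √(2 × 59,350 × 126 / 45.4)
    = √(329,431.72) ≈ 573.96 → Q = 574 units
Orders/yr = 59,350/574 = 103.397; ordering cost = 103.397 × $126 = $13,028.05
Average inventory = 574/2 = 287; holding cost = 287 × $45.4 = $13,029.80
Total = $13,028.05 + $13,029.80 = $26,057.85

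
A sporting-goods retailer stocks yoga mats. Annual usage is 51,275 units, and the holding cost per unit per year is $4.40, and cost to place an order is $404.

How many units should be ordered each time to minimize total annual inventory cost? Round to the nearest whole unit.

Optimal lot size Q* = (2 × 51,275 × $404 / $4.4)^½ ≈ 3,068.54

3,069 units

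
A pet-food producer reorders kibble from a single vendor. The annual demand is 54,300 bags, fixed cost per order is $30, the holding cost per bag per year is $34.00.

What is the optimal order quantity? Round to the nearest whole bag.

310 bags

Optimal lot size Q* = (2 × 54,300 × $30 / $34)^½ ≈ 309.55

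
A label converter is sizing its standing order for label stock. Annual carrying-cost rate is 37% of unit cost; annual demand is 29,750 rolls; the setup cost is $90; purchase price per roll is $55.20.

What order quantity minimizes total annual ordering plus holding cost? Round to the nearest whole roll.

512 rolls

Holding cost per roll per year: H = 37% × $55.2 = $20.4240
Optimal lot size Q* = (2 × 29,750 × $90 / $20.424)^½ ≈ 512.05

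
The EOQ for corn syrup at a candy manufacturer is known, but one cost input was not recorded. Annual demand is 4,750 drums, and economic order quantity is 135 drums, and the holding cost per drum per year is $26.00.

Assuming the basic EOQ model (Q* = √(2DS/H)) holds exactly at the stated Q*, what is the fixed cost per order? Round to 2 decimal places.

$49.88

Since Q* = (2DS/H)^½, squaring gives Q*²·H = 2DS.
S = Q²H / (2D) = 135² × 26 / (2 × 4,750) = 49.8789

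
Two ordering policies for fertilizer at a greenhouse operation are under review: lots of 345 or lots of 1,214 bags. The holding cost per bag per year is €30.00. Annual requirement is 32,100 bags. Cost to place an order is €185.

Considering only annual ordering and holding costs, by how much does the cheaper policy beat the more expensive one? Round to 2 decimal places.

€713.64

Annual cost at Q: ordering D·S/Q plus holding Q·H/2.
TC(345) = (32,100/345)×185 + (345/2)×30 = €22,388.04
TC(1,214) = (32,100/1,214)×185 + (1,214/2)×30 = €23,101.68
Cheaper: Q = 345.  Difference = €713.64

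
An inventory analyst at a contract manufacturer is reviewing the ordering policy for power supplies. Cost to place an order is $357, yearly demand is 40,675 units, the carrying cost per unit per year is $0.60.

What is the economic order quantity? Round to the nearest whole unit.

6,957 units

Optimal lot size Q* = (2 × 40,675 × $357 / $0.6)^½ ≈ 6,957.24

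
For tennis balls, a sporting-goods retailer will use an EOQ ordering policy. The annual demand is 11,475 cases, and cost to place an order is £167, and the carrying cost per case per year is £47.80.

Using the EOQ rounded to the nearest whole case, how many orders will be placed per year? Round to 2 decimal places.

Q* = √(2·D·S / H) = √(2·11,475·167 / 47.8) = √80,181.0 ≈ 283.16 → Q = 283
Orders per year = D/Q = 11,475 / 283 = 40.548

40.55 orders per year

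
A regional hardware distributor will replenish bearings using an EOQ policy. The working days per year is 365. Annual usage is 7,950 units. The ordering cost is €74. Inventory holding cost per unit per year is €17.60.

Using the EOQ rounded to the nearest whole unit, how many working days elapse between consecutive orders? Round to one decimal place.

11.9 days

Optimal lot size Q* = (2 × 7,950 × €74 / €17.6)^½ ≈ 258.56 → Q = 259 units
Days between orders = 365 / (D/Q) = 365 / 30.695 ≈ 11.891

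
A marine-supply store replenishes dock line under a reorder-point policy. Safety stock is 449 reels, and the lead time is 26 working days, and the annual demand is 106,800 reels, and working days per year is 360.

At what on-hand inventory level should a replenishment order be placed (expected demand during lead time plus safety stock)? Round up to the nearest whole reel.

Daily demand d = 106,800 / 360 = 296.667 reels/day
Demand during lead time = 296.667 × 26 = 7,713.33
Reorder point = 7,713.33 + 449 = 8,162.33 → round up

8,163 reels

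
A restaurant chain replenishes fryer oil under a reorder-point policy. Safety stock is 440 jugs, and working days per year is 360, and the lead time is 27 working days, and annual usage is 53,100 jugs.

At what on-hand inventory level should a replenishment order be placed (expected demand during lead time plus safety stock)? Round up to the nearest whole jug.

4,423 jugs

Daily demand d = 53,100 / 360 = 147.500 jugs/day
Demand during lead time = 147.500 × 27 = 3,982.50
Reorder point = 3,982.50 + 440 = 4,422.50 → round up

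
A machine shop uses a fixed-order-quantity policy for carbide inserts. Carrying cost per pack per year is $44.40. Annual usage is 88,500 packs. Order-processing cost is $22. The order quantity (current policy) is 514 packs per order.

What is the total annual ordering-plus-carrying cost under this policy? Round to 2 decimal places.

Ordering: D/Q × S = 88,500/514 × $22 = $3,787.94
Holding:  Q/2 × H = 514/2 × $44.4 = $11,410.80
Total = $3,787.94 + $11,410.80 = $15,198.74

$15,198.74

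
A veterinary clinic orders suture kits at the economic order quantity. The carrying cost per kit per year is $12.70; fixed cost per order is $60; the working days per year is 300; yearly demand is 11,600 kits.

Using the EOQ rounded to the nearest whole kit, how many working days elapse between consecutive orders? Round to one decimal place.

2DS/H = 2·11,600·60/12.7 = 109,606.30
EOQ = √109,606.30 ≈ 331.07 → Q = 331 kits
Cycle time = (working days × Q)/D = (300 × 331) / 11,600 = 8.560 days

8.6 days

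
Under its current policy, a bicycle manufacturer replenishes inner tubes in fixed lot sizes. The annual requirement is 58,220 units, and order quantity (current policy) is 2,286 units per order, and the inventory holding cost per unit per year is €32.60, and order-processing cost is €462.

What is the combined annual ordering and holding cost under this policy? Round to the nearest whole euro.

€49,028

Ordering: D/Q × S = 58,220/2,286 × €462 = €11,766.25
Holding:  Q/2 × H = 2,286/2 × €32.6 = €37,261.80
Total = €11,766.25 + €37,261.80 = €49,028.05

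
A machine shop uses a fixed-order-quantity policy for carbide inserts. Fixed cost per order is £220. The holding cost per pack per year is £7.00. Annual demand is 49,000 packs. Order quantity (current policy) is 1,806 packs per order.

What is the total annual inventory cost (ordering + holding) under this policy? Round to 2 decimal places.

Ordering: D/Q × S = 49,000/1,806 × £220 = £5,968.99
Holding:  Q/2 × H = 1,806/2 × £7 = £6,321.00
Total = £5,968.99 + £6,321.00 = £12,289.99

£12,289.99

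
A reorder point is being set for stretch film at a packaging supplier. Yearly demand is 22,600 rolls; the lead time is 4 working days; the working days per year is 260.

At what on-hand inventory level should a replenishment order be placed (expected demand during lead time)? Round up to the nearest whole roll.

Daily demand d = 22,600 / 260 = 86.923 rolls/day
Demand during lead time = 86.923 × 4 = 347.69
Reorder point = 347.69 → round up

348 rolls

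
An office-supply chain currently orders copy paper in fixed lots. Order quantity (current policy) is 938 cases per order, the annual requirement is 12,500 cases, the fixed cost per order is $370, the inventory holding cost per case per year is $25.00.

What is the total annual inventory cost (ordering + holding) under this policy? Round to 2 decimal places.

$16,655.70

Orders/yr = 12,500/938 = 13.326; ordering cost = 13.326 × $370 = $4,930.70
Average inventory = 938/2 = 469; holding cost = 469 × $25 = $11,725.00
Total = $4,930.70 + $11,725.00 = $16,655.70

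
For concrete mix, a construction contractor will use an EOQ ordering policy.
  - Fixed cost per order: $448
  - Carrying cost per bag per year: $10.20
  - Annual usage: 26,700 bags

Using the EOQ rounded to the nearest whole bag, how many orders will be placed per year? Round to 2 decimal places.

EOQ = √(2DS/H) = √(2 × 26,700 × 448 / 10.2)
    = √(2,345,411.76) ≈ 1,531.47 → Q = 1,531
N = D/Q = 26,700/1,531 ≈ 17.440 orders/yr

17.44 orders per year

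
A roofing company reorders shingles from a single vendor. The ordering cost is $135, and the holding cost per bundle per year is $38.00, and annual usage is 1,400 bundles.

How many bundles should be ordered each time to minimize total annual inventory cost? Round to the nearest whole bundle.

100 bundles

2DS/H = 2·1,400·135/38 = 9,947.37
EOQ = √9,947.37 ≈ 99.74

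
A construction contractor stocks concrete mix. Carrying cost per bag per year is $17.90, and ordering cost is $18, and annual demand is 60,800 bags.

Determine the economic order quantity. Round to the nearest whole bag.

Optimal lot size Q* = (2 × 60,800 × $18 / $17.9)^½ ≈ 349.68

350 bags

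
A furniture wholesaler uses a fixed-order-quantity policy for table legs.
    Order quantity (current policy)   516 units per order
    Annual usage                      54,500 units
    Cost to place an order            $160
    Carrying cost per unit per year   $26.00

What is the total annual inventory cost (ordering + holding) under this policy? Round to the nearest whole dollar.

$23,607

Annual ordering cost = (D/Q)·S = (54,500/516) × 160 = $16,899.22
Annual holding cost  = (Q/2)·H = (516/2) × 26 = $6,708.00
Total = $16,899.22 + $6,708.00 = $23,607.22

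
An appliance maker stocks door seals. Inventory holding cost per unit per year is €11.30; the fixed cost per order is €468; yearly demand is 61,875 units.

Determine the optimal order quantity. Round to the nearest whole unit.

2,264 units

2DS/H = 2·61,875·468/11.3 = 5,125,221.24
EOQ = √5,125,221.24 ≈ 2,263.90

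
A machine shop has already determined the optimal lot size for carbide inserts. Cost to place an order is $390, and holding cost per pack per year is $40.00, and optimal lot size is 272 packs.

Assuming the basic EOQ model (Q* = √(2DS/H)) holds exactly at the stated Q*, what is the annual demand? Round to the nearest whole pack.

3,794 packs per year

EOQ relation: Q² = 2DS/H, so rearrange for the unknown.
D = Q²H / (2S) = 272² × 40 / (2 × 390) = 3,794.05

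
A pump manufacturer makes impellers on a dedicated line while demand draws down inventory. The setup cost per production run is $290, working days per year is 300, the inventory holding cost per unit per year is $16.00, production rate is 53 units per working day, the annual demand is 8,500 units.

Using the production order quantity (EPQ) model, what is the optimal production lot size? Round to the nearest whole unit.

d = 8,500/300 = 28.3333 units/day;  effective holding cost H(1 − d/p) = 16·(1 − 28.3333/53) = 7.44654
Q* = √(2DS / H_eff) = √(2·8,500·290 / 7.44654) ≈ 813.67

814 units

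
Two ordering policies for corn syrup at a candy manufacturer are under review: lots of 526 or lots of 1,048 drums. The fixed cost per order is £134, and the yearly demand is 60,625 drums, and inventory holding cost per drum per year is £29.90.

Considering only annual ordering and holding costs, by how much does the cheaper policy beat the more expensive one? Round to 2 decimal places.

Annual cost at Q: ordering D·S/Q plus holding Q·H/2.
TC(526) = (60,625/526)×134 + (526/2)×29.9 = £23,308.09
TC(1,048) = (60,625/1,048)×134 + (1,048/2)×29.9 = £23,419.27
Cheaper: Q = 526.  Difference = £111.18

£111.18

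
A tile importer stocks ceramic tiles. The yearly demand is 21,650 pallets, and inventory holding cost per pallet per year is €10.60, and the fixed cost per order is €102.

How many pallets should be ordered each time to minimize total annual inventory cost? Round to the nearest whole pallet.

Q* = √(2·D·S / H) = √(2·21,650·102 / 10.6) = √416,660.4 ≈ 645.49

645 pallets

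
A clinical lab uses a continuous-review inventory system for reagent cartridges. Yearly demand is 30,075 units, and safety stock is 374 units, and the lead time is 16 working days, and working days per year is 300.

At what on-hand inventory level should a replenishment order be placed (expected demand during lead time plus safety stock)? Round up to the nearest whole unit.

Daily demand d = 30,075 / 300 = 100.250 units/day
Demand during lead time = 100.250 × 16 = 1,604.00
Reorder point = 1,604.00 + 374 = 1,978.00 → round up

1,978 units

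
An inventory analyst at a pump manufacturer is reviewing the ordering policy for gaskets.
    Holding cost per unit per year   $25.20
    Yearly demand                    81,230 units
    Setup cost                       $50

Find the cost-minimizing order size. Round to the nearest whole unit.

568 units

2DS/H = 2·81,230·50/25.2 = 322,341.27
EOQ = √322,341.27 ≈ 567.75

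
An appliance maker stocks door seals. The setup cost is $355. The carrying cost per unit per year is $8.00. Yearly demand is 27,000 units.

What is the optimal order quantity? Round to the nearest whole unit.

Optimal lot size Q* = (2 × 27,000 × $355 / $8)^½ ≈ 1,547.98

1,548 units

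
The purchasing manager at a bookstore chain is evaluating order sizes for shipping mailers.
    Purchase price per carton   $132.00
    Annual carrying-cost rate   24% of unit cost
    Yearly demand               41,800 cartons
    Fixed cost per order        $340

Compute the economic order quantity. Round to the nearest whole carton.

H = i·C = 0.24 × $132 = $31.6800 per carton-year
Optimal lot size Q* = (2 × 41,800 × $340 / $31.68)^½ ≈ 947.22

947 cartons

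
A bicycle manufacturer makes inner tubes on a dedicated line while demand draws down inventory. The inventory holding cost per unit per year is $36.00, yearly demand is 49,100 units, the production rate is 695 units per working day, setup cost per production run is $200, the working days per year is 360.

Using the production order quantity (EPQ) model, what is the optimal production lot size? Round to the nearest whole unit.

824 units

Daily demand d = 49,100/360 = 136.389; p = 695; 1 − d/p = 0.80376
EPQ = √(2DS / (H(1 − d/p)))
    = √(2 × 49,100 × 200 / (36 × 0.80376)) ≈ 823.87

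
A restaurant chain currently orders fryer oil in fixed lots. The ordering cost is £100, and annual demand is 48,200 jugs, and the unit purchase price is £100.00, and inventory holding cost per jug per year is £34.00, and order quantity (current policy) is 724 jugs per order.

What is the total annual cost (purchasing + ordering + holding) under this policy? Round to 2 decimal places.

£4,838,965.46

Orders/yr = 48,200/724 = 66.575; ordering cost = 66.575 × £100 = £6,657.46
Average inventory = 724/2 = 362; holding cost = 362 × £34 = £12,308.00
Purchase cost = D·C = 48,200 × 100 = £4,820,000.00
Total = £6,657.46 + £12,308.00 + £4,820,000.00 = £4,838,965.46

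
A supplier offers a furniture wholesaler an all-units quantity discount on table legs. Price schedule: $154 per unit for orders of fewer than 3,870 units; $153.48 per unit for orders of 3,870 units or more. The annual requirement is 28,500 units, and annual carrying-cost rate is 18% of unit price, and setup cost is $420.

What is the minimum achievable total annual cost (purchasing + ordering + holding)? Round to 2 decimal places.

H₁ = 18%×$154 = $27.7200;  H₂ = 18%×$153.48 = $27.6264
EOQ₁ = √(2×28,500×420/27.7200) = 929.32  (< 3,870, feasible at tier 1)
EOQ₂ = √(2×28,500×420/27.6264) = 930.89  (< 3,870 → use Q = 3,870 at tier-2 price)
TC(tier 1 (EOQ₁), Q≈929.3) = $4,414,760.76
TC(tier 2, Q≈3,870.0) = $4,430,730.11
Minimum at tier 1 (EOQ₁): $4,414,760.76

$4,414,760.76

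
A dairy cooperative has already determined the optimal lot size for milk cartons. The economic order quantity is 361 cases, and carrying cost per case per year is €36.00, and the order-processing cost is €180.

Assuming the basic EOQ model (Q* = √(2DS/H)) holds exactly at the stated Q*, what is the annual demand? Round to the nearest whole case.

13,032 cases per year

From Q* = √(2DS/H) ⇒ Q*² = 2DS/H.
D = Q²H / (2S) = 361² × 36 / (2 × 180) = 13,032.10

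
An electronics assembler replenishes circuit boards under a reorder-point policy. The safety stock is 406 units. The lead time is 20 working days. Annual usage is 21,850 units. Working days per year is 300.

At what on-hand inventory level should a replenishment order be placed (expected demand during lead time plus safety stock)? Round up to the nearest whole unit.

Daily demand d = 21,850 / 300 = 72.833 units/day
Demand during lead time = 72.833 × 20 = 1,456.67
Reorder point = 1,456.67 + 406 = 1,862.67 → round up

1,863 units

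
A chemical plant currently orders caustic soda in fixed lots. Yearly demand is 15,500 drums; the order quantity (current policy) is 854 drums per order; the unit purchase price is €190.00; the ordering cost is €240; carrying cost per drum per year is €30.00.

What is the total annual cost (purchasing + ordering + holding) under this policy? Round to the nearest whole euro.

Ordering: D/Q × S = 15,500/854 × €240 = €4,355.97
Holding:  Q/2 × H = 854/2 × €30 = €12,810.00
Purchase cost = D·C = 15,500 × 190 = €2,945,000.00
Total = €4,355.97 + €12,810.00 + €2,945,000.00 = €2,962,165.97

€2,962,166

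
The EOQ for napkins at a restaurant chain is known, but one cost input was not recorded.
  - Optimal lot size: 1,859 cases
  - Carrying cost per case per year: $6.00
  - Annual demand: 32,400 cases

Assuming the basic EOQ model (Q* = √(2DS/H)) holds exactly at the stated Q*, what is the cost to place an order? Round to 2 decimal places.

$319.99

Since Q* = (2DS/H)^½, squaring gives Q*²·H = 2DS.
S = Q²H / (2D) = 1,859² × 6 / (2 × 32,400) = 319.9890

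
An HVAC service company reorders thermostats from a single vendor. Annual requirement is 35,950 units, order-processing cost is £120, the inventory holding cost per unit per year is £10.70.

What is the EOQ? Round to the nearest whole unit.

898 units

Q* = √(2·D·S / H) = √(2·35,950·120 / 10.7) = √806,355.1 ≈ 897.97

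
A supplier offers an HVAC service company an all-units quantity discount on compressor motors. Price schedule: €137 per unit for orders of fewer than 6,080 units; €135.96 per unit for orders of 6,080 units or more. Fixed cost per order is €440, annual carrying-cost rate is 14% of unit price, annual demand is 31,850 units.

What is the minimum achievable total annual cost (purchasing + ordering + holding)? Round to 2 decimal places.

H₁ = 14%×€137 = €19.1800;  H₂ = 14%×€135.96 = €19.0344
EOQ₁ = √(2×31,850×440/19.1800) = 1,208.85  (< 6,080, feasible at tier 1)
EOQ₂ = √(2×31,850×440/19.0344) = 1,213.46  (< 6,080 → use Q = 6,080 at tier-2 price)
TC(tier 1 (EOQ₁), Q≈1,208.8) = €4,386,635.71
TC(tier 2, Q≈6,080.0) = €4,390,495.51
Minimum at tier 1 (EOQ₁): €4,386,635.71

€4,386,635.71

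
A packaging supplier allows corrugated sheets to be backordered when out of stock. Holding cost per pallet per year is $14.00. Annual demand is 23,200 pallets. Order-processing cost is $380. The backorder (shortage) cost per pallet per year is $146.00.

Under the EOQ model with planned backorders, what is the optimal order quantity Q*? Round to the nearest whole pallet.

1,175 pallets

Q* = √(2DS/H) · √((H + b)/b)
   = √(2 × 23,200 × 380 / 14) · √((14 + 146) / 146)
   = 1,122.243 × 1.0468 ≈ 1,174.82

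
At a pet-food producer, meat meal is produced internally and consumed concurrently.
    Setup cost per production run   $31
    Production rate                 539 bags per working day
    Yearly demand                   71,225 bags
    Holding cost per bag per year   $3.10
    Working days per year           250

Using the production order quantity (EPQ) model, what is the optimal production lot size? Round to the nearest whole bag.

Daily demand d = 71,225/250 = 284.900; p = 539; 1 − d/p = 0.47143
EPQ = √(2DS / (H(1 − d/p)))
    = √(2 × 71,225 × 31 / (3.1 × 0.47143)) ≈ 1,738.29

1,738 bags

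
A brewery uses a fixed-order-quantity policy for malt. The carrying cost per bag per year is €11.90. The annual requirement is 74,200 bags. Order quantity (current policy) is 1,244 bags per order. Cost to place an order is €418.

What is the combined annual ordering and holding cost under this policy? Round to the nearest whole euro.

Ordering: D/Q × S = 74,200/1,244 × €418 = €24,932.15
Holding:  Q/2 × H = 1,244/2 × €11.9 = €7,401.80
Total = €24,932.15 + €7,401.80 = €32,333.95

€32,334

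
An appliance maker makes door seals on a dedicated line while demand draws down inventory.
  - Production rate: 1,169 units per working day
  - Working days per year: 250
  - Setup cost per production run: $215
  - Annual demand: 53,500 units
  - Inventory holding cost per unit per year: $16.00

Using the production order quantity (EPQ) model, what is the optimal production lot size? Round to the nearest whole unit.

d = 53,500/250 = 214.0000 units/day;  effective holding cost H(1 − d/p) = 16·(1 − 214.0000/1169) = 13.07100
Q* = √(2DS / H_eff) = √(2·53,500·215 / 13.07100) ≈ 1,326.65

1,327 units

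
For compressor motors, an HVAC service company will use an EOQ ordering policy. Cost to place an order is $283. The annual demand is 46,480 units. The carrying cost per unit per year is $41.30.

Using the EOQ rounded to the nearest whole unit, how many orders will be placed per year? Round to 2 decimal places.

58.25 orders per year

Optimal lot size Q* = (2 × 46,480 × $283 / $41.3)^½ ≈ 798.12 → Q = 798
Orders per year = D/Q = 46,480 / 798 = 58.246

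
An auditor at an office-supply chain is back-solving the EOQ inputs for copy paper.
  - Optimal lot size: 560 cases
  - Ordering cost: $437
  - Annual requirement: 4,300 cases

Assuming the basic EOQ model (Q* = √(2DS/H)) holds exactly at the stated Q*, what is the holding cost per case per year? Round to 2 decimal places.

Since Q* = (2DS/H)^½, squaring gives Q*²·H = 2DS.
H = 2DS / Q² = 2 × 4,300 × 437 / 560² = 11.9841

$11.98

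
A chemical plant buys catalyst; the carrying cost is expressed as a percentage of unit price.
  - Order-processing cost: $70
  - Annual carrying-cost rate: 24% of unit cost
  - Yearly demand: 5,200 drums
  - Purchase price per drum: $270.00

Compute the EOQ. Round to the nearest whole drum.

Carrying cost H = $270 × 24% = $64.8000/drum/yr
2DS/H = 2·5,200·70/64.8 = 11,234.57
EOQ = √11,234.57 ≈ 105.99

106 drums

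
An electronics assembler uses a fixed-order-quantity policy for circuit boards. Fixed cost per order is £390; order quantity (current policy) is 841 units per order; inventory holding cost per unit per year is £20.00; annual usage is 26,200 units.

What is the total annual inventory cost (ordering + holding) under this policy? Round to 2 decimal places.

Ordering: D/Q × S = 26,200/841 × £390 = £12,149.82
Holding:  Q/2 × H = 841/2 × £20 = £8,410.00
Total = £12,149.82 + £8,410.00 = £20,559.82

£20,559.82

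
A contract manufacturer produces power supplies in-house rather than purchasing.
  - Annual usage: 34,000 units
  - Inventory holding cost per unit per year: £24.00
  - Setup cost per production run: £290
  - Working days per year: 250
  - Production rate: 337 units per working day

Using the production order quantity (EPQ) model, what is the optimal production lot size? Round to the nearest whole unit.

1,174 units

d = 34,000/250 = 136.0000 units/day;  effective holding cost H(1 − d/p) = 24·(1 − 136.0000/337) = 14.31454
Q* = √(2DS / H_eff) = √(2·34,000·290 / 14.31454) ≈ 1,173.72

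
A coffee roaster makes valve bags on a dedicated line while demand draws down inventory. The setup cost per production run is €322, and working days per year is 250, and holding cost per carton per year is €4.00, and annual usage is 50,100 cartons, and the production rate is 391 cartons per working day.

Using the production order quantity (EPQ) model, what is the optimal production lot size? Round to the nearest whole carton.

4,068 cartons

d = 50,100/250 = 200.4000 cartons/day;  effective holding cost H(1 − d/p) = 4·(1 − 200.4000/391) = 1.94987
Q* = √(2DS / H_eff) = √(2·50,100·322 / 1.94987) ≈ 4,067.79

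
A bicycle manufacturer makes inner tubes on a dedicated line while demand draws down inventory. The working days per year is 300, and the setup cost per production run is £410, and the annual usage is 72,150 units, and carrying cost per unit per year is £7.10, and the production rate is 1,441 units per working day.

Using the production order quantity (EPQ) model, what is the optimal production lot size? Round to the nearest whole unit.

3,163 units

d = 72,150/300 = 240.5000 units/day;  effective holding cost H(1 − d/p) = 7.1·(1 − 240.5000/1441) = 5.91502
Q* = √(2DS / H_eff) = √(2·72,150·410 / 5.91502) ≈ 3,162.62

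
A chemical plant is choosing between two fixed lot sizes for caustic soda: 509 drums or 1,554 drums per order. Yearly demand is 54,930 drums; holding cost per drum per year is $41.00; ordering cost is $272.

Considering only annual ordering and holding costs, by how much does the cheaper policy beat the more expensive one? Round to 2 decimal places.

Annual cost at Q: ordering D·S/Q plus holding Q·H/2.
TC(509) = (54,930/509)×272 + (509/2)×41 = $39,788.06
TC(1,554) = (54,930/1,554)×272 + (1,554/2)×41 = $41,471.52
Lots of 509 are cheaper by $1,683.46.

$1,683.46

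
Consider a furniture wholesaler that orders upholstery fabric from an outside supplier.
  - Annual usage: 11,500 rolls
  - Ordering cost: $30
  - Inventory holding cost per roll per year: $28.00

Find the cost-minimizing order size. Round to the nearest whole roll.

Optimal lot size Q* = (2 × 11,500 × $30 / $28)^½ ≈ 156.98

157 rolls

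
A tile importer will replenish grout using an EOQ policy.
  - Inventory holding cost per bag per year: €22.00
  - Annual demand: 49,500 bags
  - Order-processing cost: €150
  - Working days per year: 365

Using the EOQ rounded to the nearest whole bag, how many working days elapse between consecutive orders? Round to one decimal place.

6.1 days

Optimal lot size Q* = (2 × 49,500 × €150 / €22)^½ ≈ 821.58 → Q = 822 bags
Days between orders = 365 / (D/Q) = 365 / 60.219 ≈ 6.061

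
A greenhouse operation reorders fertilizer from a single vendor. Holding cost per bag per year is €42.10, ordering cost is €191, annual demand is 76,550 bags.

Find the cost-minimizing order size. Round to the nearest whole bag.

2DS/H = 2·76,550·191/42.1 = 694,586.70
EOQ = √694,586.70 ≈ 833.42

833 bags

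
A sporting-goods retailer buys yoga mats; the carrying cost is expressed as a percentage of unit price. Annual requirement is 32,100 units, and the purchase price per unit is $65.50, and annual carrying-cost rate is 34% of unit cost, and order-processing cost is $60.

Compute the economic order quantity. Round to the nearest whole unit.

416 units

Carrying cost H = $65.5 × 34% = $22.2700/unit/yr
EOQ = √(2DS/H) = √(2 × 32,100 × 60 / 22.27)
    = √(172,968.12) ≈ 415.89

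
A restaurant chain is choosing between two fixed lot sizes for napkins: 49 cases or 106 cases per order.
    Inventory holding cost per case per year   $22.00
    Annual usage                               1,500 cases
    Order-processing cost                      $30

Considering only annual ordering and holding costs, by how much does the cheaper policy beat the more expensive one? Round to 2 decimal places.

Annual cost at Q: ordering D·S/Q plus holding Q·H/2.
TC(49) = (1,500/49)×30 + (49/2)×22 = $1,457.37
TC(106) = (1,500/106)×30 + (106/2)×22 = $1,590.53
|ΔTC| = |$1,457.37 − $1,590.53| = $133.16

$133.16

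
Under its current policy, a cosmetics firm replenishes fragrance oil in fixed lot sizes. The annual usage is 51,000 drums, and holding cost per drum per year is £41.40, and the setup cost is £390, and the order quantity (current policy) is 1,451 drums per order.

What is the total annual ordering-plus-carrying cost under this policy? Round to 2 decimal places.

Orders/yr = 51,000/1,451 = 35.148; ordering cost = 35.148 × £390 = £13,707.79
Average inventory = 1,451/2 = 725.5; holding cost = 725.5 × £41.4 = £30,035.70
Total = £13,707.79 + £30,035.70 = £43,743.49

£43,743.49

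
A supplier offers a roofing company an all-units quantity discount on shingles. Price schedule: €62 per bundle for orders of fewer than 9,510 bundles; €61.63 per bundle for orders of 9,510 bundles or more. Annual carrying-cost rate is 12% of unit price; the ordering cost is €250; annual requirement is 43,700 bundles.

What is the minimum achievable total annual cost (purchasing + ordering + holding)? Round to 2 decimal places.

H₁ = 12%×€62 = €7.4400;  H₂ = 12%×€61.63 = €7.3956
EOQ₁ = √(2×43,700×250/7.4400) = 1,713.72  (< 9,510, feasible at tier 1)
EOQ₂ = √(2×43,700×250/7.3956) = 1,718.85  (< 9,510 → use Q = 9,510 at tier-2 price)
TC(tier 1 (EOQ₁), Q≈1,713.7) = €2,722,150.06
TC(tier 2, Q≈9,510.0) = €2,729,545.87
Minimum at tier 1 (EOQ₁): €2,722,150.06

€2,722,150.06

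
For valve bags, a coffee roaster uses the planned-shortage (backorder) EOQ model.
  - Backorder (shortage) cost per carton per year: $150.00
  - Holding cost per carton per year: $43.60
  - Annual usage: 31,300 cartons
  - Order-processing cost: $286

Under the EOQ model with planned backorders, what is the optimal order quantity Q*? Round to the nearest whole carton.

728 cartons

Q* = √(2DS/H) · √((H + b)/b)
   = √(2 × 31,300 × 286 / 43.6) · √((43.6 + 150) / 150)
   = 640.807 × 1.1361 ≈ 728.00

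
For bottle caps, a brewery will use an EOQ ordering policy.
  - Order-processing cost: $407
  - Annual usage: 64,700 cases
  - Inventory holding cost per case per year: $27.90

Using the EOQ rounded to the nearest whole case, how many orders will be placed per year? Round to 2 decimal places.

47.09 orders per year

2DS/H = 2·64,700·407/27.9 = 1,887,663.08
EOQ = √1,887,663.08 ≈ 1,373.92 → Q = 1,374
N = D/Q = 64,700/1,374 ≈ 47.089 orders/yr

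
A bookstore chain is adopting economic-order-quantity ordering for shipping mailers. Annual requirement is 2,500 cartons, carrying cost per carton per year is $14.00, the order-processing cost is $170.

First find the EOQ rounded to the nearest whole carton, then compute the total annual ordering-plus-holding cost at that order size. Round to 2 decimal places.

2DS/H = 2·2,500·170/14 = 60,714.29
EOQ = √60,714.29 ≈ 246.40 → Q = 246 cartons
Orders/yr = 2,500/246 = 10.163; ordering cost = 10.163 × $170 = $1,727.64
Average inventory = 246/2 = 123; holding cost = 123 × $14 = $1,722.00
Total = $1,727.64 + $1,722.00 = $3,449.64

$3,449.64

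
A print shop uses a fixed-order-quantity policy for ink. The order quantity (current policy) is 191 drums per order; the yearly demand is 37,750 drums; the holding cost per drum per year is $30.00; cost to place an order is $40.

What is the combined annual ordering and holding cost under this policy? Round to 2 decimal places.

$10,770.76

Annual ordering cost = (D/Q)·S = (37,750/191) × 40 = $7,905.76
Annual holding cost  = (Q/2)·H = (191/2) × 30 = $2,865.00
Total = $7,905.76 + $2,865.00 = $10,770.76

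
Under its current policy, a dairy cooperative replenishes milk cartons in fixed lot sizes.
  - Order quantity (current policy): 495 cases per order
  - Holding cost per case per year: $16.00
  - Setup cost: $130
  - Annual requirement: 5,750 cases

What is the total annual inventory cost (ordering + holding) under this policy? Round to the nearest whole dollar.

$5,470

Annual ordering cost = (D/Q)·S = (5,750/495) × 130 = $1,510.10
Annual holding cost  = (Q/2)·H = (495/2) × 16 = $3,960.00
Total = $1,510.10 + $3,960.00 = $5,470.10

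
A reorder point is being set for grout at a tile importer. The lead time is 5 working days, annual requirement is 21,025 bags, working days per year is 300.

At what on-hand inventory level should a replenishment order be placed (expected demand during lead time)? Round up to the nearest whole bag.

Daily demand d = 21,025 / 300 = 70.083 bags/day
Demand during lead time = 70.083 × 5 = 350.42
Reorder point = 350.42 → round up

351 bags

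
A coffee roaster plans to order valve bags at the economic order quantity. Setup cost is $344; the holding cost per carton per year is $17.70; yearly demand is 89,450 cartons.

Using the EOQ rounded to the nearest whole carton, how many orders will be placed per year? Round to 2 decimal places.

2DS/H = 2·89,450·344/17.7 = 3,476,926.55
EOQ = √3,476,926.55 ≈ 1,864.65 → Q = 1,865
N = D/Q = 89,450/1,865 ≈ 47.962 orders/yr

47.96 orders per year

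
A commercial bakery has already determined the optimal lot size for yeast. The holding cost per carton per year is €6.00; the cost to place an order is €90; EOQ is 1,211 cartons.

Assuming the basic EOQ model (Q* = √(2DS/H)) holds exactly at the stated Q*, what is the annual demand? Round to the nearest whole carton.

48,884 cartons per year

EOQ relation: Q² = 2DS/H, so rearrange for the unknown.
D = Q²H / (2S) = 1,211² × 6 / (2 × 90) = 48,884.03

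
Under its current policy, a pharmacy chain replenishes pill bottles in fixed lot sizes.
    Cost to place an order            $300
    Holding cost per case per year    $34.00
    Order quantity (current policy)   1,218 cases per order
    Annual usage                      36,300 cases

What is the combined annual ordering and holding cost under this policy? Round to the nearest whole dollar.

$29,647

Orders/yr = 36,300/1,218 = 29.803; ordering cost = 29.803 × $300 = $8,940.89
Average inventory = 1,218/2 = 609; holding cost = 609 × $34 = $20,706.00
Total = $8,940.89 + $20,706.00 = $29,646.89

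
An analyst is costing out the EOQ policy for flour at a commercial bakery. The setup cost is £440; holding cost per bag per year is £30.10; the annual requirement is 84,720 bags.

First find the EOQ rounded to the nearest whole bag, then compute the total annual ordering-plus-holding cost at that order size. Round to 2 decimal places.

£47,371.55

Q* = √(2·D·S / H) = √(2·84,720·440 / 30.1) = √2,476,863.8 ≈ 1,573.81 → Q = 1,574 bags
Ordering: D/Q × S = 84,720/1,574 × £440 = £23,682.85
Holding:  Q/2 × H = 1,574/2 × £30.1 = £23,688.70
Total = £23,682.85 + £23,688.70 = £47,371.55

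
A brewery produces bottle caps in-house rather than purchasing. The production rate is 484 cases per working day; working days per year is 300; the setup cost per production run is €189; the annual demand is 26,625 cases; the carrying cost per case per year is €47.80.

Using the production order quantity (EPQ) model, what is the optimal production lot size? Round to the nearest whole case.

508 cases

d = 26,625/300 = 88.7500 cases/day;  effective holding cost H(1 − d/p) = 47.8·(1 − 88.7500/484) = 39.03502
Q* = √(2DS / H_eff) = √(2·26,625·189 / 39.03502) ≈ 507.77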